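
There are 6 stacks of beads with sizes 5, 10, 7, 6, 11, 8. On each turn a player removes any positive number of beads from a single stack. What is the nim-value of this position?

Compute the nim-sum pairwise:
5 XOR 10 = 15
15 XOR 7 = 8
8 XOR 6 = 14
14 XOR 11 = 5
5 XOR 8 = 13

13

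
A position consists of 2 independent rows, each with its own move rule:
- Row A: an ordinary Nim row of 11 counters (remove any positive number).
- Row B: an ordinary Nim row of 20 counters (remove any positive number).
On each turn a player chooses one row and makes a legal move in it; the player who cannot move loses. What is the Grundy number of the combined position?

31

Row A is a plain Nim row of size 11, so its Grundy value is 11.
Row B is a plain Nim row of size 20, so its Grundy value is 20.
The value of a disjunctive sum is the nim-sum of the parts.
Combined value = 11 ⊕ 20 = 31.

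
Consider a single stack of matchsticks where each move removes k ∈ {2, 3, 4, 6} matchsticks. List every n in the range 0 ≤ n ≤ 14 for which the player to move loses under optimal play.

0, 1, 8, 9

Compute g(0), g(1), … for moves {2, 3, 4, 6}:
g(0) = mex{} = 0
g(1) = mex{} = 0
g(2) = mex{0} = 1
g(3) = mex{0} = 1
g(4) = mex{0,1} = 2
g(5) = mex{0,1} = 2
g(6) = mex{0,1,2} = 3
g(7) = mex{0,1,2} = 3
g(8) = mex{1,2,3} = 0
g(9) = mex{1,2,3} = 0
g(10) = mex{0,2,3} = 1
g(11) = mex{0,2,3} = 1
g(12) = mex{0,1,3} = 2
g(13) = mex{0,1,3} = 2
g(14) = mex{0,1,2} = 3
The P-positions (g = 0) in 0..14 are 0, 1, 8, 9.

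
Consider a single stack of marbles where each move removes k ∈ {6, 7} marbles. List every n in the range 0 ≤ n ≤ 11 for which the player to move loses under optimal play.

0, 1, 2, 3, 4, 5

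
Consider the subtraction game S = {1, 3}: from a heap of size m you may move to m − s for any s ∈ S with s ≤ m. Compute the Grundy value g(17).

1

Grundy values for subtraction set {1, 3}:
k:     0  1  2  3  4  5  6  7  8  9 10 11 12 13 14 15 16 17
g(k):  0  1  0  1  0  1  0  1  0  1  0  1  0  1  0  1  0  1
So g(17) = 1.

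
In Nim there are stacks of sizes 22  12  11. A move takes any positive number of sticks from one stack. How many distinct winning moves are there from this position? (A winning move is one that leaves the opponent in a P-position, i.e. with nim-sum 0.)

Compute the nim-sum pairwise:
22 XOR 12 = 26
26 XOR 11 = 17
The overall nim-sum is X = 17. A stack of size p has a winning move iff p XOR X < p (reduce it to p XOR X).
  22: 22 XOR 17 = 7 < 22 — winning move (to 7).
  12: 12 XOR 17 = 29 ≥ 12 — no move.
  11: 11 XOR 17 = 26 ≥ 11 — no move.
That gives 1 winning move.

1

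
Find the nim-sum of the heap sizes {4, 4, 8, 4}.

Compute the nim-sum pairwise:
4 ⊕ 4 = 0
0 ⊕ 8 = 8
8 ⊕ 4 = 12

12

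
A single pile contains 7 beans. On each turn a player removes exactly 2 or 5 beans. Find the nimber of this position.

0

Grundy values for subtraction set {2, 5}:
g(0) = mex{} = 0
g(1) = mex{} = 0
g(2) = mex{0} = 1
g(3) = mex{0} = 1
g(4) = mex{1} = 0
g(5) = mex{0,1} = 2
g(6) = mex{0} = 1
g(7) = mex{1,2} = 0
So g(7) = 0.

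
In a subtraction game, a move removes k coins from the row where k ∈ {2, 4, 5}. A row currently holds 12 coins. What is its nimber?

2

Grundy values for subtraction set {2, 4, 5}:
k:     0  1  2  3  4  5  6  7  8  9 10 11 12
g(k):  0  0  1  1  2  2  3  0  0  1  1  2  2
So g(12) = 2.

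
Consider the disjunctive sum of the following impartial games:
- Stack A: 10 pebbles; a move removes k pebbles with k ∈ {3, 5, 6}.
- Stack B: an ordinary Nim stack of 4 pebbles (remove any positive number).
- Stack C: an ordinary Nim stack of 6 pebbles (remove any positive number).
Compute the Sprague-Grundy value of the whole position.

For stack A, compute g(0), g(1), … with moves {3, 5, 6}:
g(0) = mex{} = 0
g(1) = mex{} = 0
g(2) = mex{} = 0
g(3) = mex{0} = 1
g(4) = mex{0} = 1
g(5) = mex{0} = 1
g(6) = mex{0,1} = 2
g(7) = mex{0,1} = 2
g(8) = mex{0,1} = 2
g(9) = mex{1,2} = 0
g(10) = mex{1,2} = 0
So g(10) = 0.
Stack B is a plain Nim stack of size 4, so its Grundy value is 4.
Stack C is a plain Nim stack of size 6, so its Grundy value is 6.
By the Sprague-Grundy theorem, the Grundy value of a sum of independent games is the XOR of the component values.
Combined value = 0 ⊕ 4 ⊕ 6 = 2.

2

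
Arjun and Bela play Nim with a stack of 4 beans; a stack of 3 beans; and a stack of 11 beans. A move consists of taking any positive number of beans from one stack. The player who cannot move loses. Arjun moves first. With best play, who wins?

Arjun wins

Nim-sum: 4 ⊕ 3 ⊕ 11 = 12.
The nim-sum is 12 ≠ 0, so this is an N-position: the player to move can win; Arjun has a winning move.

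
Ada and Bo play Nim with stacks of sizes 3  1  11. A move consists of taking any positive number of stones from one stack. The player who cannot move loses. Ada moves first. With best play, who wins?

Ada wins

Bitwise XOR of the heap sizes:
  0011  (3)
  0001  (1)
  1011  (11)
  ----
  1001  (9)
The nim-sum is 9 ≠ 0, so this is an N-position: the player to move can win; Ada has a winning move.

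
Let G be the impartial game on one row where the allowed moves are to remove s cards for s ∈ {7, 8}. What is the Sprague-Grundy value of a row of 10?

Compute g(0), g(1), … for moves {7, 8}:
g(0) = mex{} = 0
g(1) = mex{} = 0
g(2) = mex{} = 0
g(3) = mex{} = 0
g(4) = mex{} = 0
g(5) = mex{} = 0
g(6) = mex{} = 0
g(7) = mex{0} = 1
g(8) = mex{0} = 1
g(9) = mex{0} = 1
g(10) = mex{0} = 1
So g(10) = 1.

1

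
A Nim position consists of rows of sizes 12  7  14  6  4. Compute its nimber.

7

Nim-sum: 12 XOR 7 XOR 14 XOR 6 XOR 4 = 7.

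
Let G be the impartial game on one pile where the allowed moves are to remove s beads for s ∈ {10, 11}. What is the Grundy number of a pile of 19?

1

Compute g(0), g(1), … for moves {10, 11}:
k:     0  1  2  3  4  5  6  7  8  9 10 11 12 13 14 15 16 17 18 19
g(k):  0  0  0  0  0  0  0  0  0  0  1  1  1  1  1  1  1  1  1  1
So g(19) = 1.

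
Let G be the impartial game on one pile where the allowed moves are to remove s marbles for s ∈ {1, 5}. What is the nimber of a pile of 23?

1

Grundy values for subtraction set {1, 5}:
k:     0  1  2  3  4  5  6  7  8  9 10 11 12 13 14 15 16 17 18 19 20 21 22 23
g(k):  0  1  0  1  0  1  0  1  0  1  0  1  0  1  0  1  0  1  0  1  0  1  0  1
So g(23) = 1.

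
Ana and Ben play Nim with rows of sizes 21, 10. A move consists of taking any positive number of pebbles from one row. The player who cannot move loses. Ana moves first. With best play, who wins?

Nim-sum: 21 ⊕ 10 = 31.
The nim-sum is 31 ≠ 0, so this is an N-position: the player to move can win; Ana has a winning move.

Ana wins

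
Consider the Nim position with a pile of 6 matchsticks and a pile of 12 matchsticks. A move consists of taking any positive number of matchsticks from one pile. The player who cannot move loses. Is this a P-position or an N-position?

N-position

Nim-sum: 6 XOR 12 = 10.
The nim-sum is 10 ≠ 0, so this is an N-position: the player to move can win.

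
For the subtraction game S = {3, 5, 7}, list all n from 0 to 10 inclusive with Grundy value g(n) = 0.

0, 1, 2, 10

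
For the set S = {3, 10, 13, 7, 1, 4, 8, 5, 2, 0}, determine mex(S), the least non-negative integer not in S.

6

The values 0, 1, 2, 3, 4, 5 are all present; 6 is the first non-negative integer missing from the set.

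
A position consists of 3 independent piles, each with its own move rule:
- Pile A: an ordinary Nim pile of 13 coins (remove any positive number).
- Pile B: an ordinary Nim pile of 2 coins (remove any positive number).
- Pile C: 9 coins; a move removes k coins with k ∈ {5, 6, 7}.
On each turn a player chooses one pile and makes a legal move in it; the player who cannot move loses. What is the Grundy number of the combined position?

14

Pile A is a plain Nim pile of size 13, so its Grundy value is 13.
Pile B is a plain Nim pile of size 2, so its Grundy value is 2.
For pile C, compute g(0), g(1), … with moves {5, 6, 7}:
g(0) = mex{} = 0
g(1) = mex{} = 0
g(2) = mex{} = 0
g(3) = mex{} = 0
g(4) = mex{} = 0
g(5) = mex{0} = 1
g(6) = mex{0} = 1
g(7) = mex{0} = 1
g(8) = mex{0} = 1
g(9) = mex{0} = 1
So g(9) = 1.
By the Sprague-Grundy theorem, the Grundy value of a sum of independent games is the XOR of the component values.
Combined value = 13 XOR 2 XOR 1 = 14.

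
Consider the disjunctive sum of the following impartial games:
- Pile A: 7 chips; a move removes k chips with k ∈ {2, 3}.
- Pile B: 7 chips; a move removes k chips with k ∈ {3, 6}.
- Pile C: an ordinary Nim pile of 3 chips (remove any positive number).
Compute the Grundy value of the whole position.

Build the Grundy sequence for pile A with g(k) = mex{g(k−s) : s ∈ {2, 3}, s ≤ k}:
g(0) = mex{} = 0
g(1) = mex{} = 0
g(2) = mex{0} = 1
g(3) = mex{0} = 1
g(4) = mex{0,1} = 2
g(5) = mex{1} = 0
g(6) = mex{1,2} = 0
g(7) = mex{0,2} = 1
So g(7) = 1.
For pile B, compute g(0), g(1), … with moves {3, 6}:
k:     0  1  2  3  4  5  6  7
g(k):  0  0  0  1  1  1  2  2
So g(7) = 2.
Pile C is a plain Nim pile of size 3, so its Grundy value is 3.
The value of a disjunctive sum is the nim-sum of the parts.
Combined value = 1 XOR 2 XOR 3 = 0.

0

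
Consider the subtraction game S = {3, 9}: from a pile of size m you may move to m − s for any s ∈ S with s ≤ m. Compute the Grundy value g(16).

Build the Grundy sequence with g(k) = mex{g(k−s) : s ∈ {3, 9}, s ≤ k}:
k:     0  1  2  3  4  5  6  7  8  9 10 11 12 13 14 15 16
g(k):  0  0  0  1  1  1  0  0  0  1  1  1  0  0  0  1  1
So g(16) = 1.

1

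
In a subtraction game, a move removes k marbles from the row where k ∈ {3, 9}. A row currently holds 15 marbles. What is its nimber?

Build the Grundy sequence with g(k) = mex{g(k−s) : s ∈ {3, 9}, s ≤ k}:
k:     0  1  2  3  4  5  6  7  8  9 10 11 12 13 14 15
g(k):  0  0  0  1  1  1  0  0  0  1  1  1  0  0  0  1
So g(15) = 1.

1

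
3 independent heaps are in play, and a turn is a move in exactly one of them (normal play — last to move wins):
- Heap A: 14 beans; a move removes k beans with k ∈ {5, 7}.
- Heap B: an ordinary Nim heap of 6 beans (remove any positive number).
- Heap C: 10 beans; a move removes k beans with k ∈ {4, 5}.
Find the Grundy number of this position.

Grundy values for heap A (subtraction set {5, 7}):
k:     0  1  2  3  4  5  6  7  8  9 10 11 12 13 14
g(k):  0  0  0  0  0  1  1  1  1  1  2  2  0  0  0
So g(14) = 0.
Heap B is a plain Nim heap of size 6, so its Grundy value is 6.
For heap C, compute g(0), g(1), … with moves {4, 5}:
k:     0  1  2  3  4  5  6  7  8  9 10
g(k):  0  0  0  0  1  1  1  1  2  0  0
So g(10) = 0.
The value of a disjunctive sum is the nim-sum of the parts.
Combined value = 0 XOR 6 XOR 0 = 6.

6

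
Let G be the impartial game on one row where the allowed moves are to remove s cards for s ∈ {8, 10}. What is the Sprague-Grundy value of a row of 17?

2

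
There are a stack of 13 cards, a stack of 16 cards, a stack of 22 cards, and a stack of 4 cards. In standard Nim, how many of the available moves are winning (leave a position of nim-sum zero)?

1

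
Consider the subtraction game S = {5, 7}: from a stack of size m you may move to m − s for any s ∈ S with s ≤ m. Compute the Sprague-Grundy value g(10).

2

Grundy values for subtraction set {5, 7}:
g(0) = mex{} = 0
g(1) = mex{} = 0
g(2) = mex{} = 0
g(3) = mex{} = 0
g(4) = mex{} = 0
g(5) = mex{0} = 1
g(6) = mex{0} = 1
g(7) = mex{0} = 1
g(8) = mex{0} = 1
g(9) = mex{0} = 1
g(10) = mex{0,1} = 2
So g(10) = 2.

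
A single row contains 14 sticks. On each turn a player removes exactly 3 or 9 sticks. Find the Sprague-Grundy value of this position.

Grundy values for subtraction set {3, 9}:
g(0) = mex{} = 0
g(1) = mex{} = 0
g(2) = mex{} = 0
g(3) = mex{0} = 1
g(4) = mex{0} = 1
g(5) = mex{0} = 1
g(6) = mex{1} = 0
g(7) = mex{1} = 0
g(8) = mex{1} = 0
g(9) = mex{0} = 1
g(10) = mex{0} = 1
g(11) = mex{0} = 1
g(12) = mex{1} = 0
g(13) = mex{1} = 0
g(14) = mex{1} = 0
So g(14) = 0.

0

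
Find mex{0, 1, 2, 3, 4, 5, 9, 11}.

The values 0, 1, 2, 3, 4, 5 are all present; 6 is the first non-negative integer missing from the set.

6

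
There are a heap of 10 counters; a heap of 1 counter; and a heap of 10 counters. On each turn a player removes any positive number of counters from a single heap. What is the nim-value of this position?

1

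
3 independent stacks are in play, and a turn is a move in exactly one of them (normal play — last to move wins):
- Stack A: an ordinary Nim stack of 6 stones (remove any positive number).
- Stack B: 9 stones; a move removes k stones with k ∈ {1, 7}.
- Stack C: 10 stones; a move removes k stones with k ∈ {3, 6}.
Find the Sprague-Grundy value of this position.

Stack A is a plain Nim stack of size 6, so its Grundy value is 6.
Build the Grundy sequence for stack B with g(k) = mex{g(k−s) : s ∈ {1, 7}, s ≤ k}:
g(0) = mex{} = 0
g(1) = mex{0} = 1
g(2) = mex{1} = 0
g(3) = mex{0} = 1
g(4) = mex{1} = 0
g(5) = mex{0} = 1
g(6) = mex{1} = 0
g(7) = mex{0} = 1
g(8) = mex{1} = 0
g(9) = mex{0} = 1
So g(9) = 1.
Grundy values for stack C (subtraction set {3, 6}):
g(0) = mex{} = 0
g(1) = mex{} = 0
g(2) = mex{} = 0
g(3) = mex{0} = 1
g(4) = mex{0} = 1
g(5) = mex{0} = 1
g(6) = mex{0,1} = 2
g(7) = mex{0,1} = 2
g(8) = mex{0,1} = 2
g(9) = mex{1,2} = 0
g(10) = mex{1,2} = 0
So g(10) = 0.
The value of a disjunctive sum is the nim-sum of the parts.
Combined value = 6 XOR 1 XOR 0 = 7.

7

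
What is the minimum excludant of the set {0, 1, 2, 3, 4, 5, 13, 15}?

The values 0, 1, 2, 3, 4, 5 are all present; 6 is the first non-negative integer missing from the set.

6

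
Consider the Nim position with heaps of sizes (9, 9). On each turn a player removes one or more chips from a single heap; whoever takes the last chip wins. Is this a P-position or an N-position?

Nim-sum: 9 XOR 9 = 0.
The nim-sum is 0, so this is a P-position: the player to move is in a losing position under optimal play.

P-position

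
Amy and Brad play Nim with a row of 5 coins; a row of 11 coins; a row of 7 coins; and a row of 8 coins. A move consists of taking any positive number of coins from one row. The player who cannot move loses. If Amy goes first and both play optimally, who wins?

Amy wins

Bitwise XOR of the heap sizes:
  0101  (5)
  1011  (11)
  0111  (7)
  1000  (8)
  ----
  0001  (1)
The nim-sum is 1 ≠ 0, so this is an N-position: the player to move can win; Amy has a winning move.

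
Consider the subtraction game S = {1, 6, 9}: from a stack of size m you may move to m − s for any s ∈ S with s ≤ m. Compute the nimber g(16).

Build the Grundy sequence with g(k) = mex{g(k−s) : s ∈ {1, 6, 9}, s ≤ k}:
k:     0  1  2  3  4  5  6  7  8  9 10 11 12 13 14 15 16
g(k):  0  1  0  1  0  1  2  0  1  2  3  2  0  1  0  1  2
So g(16) = 2.

2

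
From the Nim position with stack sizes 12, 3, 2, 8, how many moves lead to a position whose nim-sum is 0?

Compute the nim-sum pairwise:
12 ⊕ 3 = 15
15 ⊕ 2 = 13
13 ⊕ 8 = 5
The overall nim-sum is X = 5. A stack of size p has a winning move iff p XOR X < p (reduce it to p XOR X).
  12: 12 XOR 5 = 9 < 12 — winning move (to 9).
  3: 3 XOR 5 = 6 ≥ 3 — no move.
  2: 2 XOR 5 = 7 ≥ 2 — no move.
  8: 8 XOR 5 = 13 ≥ 8 — no move.
That gives 1 winning move.

1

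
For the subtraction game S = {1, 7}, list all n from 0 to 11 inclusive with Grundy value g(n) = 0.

Grundy values for subtraction set {1, 7}:
k:     0  1  2  3  4  5  6  7  8  9 10 11
g(k):  0  1  0  1  0  1  0  1  0  1  0  1
The P-positions (g = 0) in 0..11 are 0, 2, 4, 6, 8, 10.

0, 2, 4, 6, 8, 10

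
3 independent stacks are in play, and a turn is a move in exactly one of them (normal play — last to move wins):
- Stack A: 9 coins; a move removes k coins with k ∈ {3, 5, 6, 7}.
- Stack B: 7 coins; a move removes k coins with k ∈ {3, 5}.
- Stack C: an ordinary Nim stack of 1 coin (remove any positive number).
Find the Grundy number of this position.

0

Build the Grundy sequence for stack A with g(k) = mex{g(k−s) : s ∈ {3, 5, 6, 7}, s ≤ k}:
k:     0  1  2  3  4  5  6  7  8  9
g(k):  0  0  0  1  1  1  2  2  2  3
So g(9) = 3.
Build the Grundy sequence for stack B with g(k) = mex{g(k−s) : s ∈ {3, 5}, s ≤ k}:
g(0) = mex{} = 0
g(1) = mex{} = 0
g(2) = mex{} = 0
g(3) = mex{0} = 1
g(4) = mex{0} = 1
g(5) = mex{0} = 1
g(6) = mex{0,1} = 2
g(7) = mex{0,1} = 2
So g(7) = 2.
Stack C is a plain Nim stack of size 1, so its Grundy value is 1.
By the Sprague-Grundy theorem, the Grundy value of a sum of independent games is the XOR of the component values.
Combined value = 3 ⊕ 2 ⊕ 1 = 0.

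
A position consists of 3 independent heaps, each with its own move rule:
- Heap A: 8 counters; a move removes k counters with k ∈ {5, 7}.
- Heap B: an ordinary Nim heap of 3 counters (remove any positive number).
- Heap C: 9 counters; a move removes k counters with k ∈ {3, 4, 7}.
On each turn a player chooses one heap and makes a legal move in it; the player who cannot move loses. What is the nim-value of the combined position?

For heap A, compute g(0), g(1), … with moves {5, 7}:
k:     0  1  2  3  4  5  6  7  8
g(k):  0  0  0  0  0  1  1  1  1
So g(8) = 1.
Heap B is a plain Nim heap of size 3, so its Grundy value is 3.
Grundy values for heap C (subtraction set {3, 4, 7}):
g(0) = mex{} = 0
g(1) = mex{} = 0
g(2) = mex{} = 0
g(3) = mex{0} = 1
g(4) = mex{0} = 1
g(5) = mex{0} = 1
g(6) = mex{0,1} = 2
g(7) = mex{0,1} = 2
g(8) = mex{0,1} = 2
g(9) = mex{0,1,2} = 3
So g(9) = 3.
The value of a disjunctive sum is the nim-sum of the parts.
Combined value = 1 ⊕ 3 ⊕ 3 = 1.

1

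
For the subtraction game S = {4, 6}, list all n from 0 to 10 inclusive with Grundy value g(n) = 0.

Build the Grundy sequence with g(k) = mex{g(k−s) : s ∈ {4, 6}, s ≤ k}:
k:     0  1  2  3  4  5  6  7  8  9 10
g(k):  0  0  0  0  1  1  1  1  2  2  0
The P-positions (g = 0) in 0..10 are 0, 1, 2, 3, 10.

0, 1, 2, 3, 10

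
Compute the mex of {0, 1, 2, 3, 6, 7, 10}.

The values 0, 1, 2, 3 are all present; 4 is the first non-negative integer missing from the set.

4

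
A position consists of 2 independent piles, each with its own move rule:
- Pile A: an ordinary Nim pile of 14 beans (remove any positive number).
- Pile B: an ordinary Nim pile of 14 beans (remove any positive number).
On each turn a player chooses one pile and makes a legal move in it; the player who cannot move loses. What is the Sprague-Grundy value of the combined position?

Pile A is a plain Nim pile of size 14, so its Grundy value is 14.
Pile B is a plain Nim pile of size 14, so its Grundy value is 14.
By the Sprague-Grundy theorem, the Grundy value of a sum of independent games is the XOR of the component values.
Combined value = 14 ⊕ 14 = 0.

0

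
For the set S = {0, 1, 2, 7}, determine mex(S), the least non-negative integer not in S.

3

The values 0, 1, 2 are all present; 3 is the first non-negative integer missing from the set.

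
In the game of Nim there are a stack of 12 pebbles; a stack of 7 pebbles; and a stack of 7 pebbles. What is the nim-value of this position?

12

Nim-sum: 12 ⊕ 7 ⊕ 7 = 12.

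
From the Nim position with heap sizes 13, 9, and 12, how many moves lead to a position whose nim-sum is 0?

3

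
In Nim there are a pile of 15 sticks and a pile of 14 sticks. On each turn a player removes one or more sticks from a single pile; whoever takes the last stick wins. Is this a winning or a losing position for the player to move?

Winning position

Compute the nim-sum pairwise:
15 ⊕ 14 = 1
The nim-sum is 1 ≠ 0, so this is an N-position: the player to move can win.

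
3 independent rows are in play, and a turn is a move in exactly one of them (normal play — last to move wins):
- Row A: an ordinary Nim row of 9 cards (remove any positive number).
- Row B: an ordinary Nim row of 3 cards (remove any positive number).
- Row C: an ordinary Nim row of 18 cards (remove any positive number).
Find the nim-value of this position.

Row A is a plain Nim row of size 9, so its Grundy value is 9.
Row B is a plain Nim row of size 3, so its Grundy value is 3.
Row C is a plain Nim row of size 18, so its Grundy value is 18.
The value of a disjunctive sum is the nim-sum of the parts.
Combined value = 9 XOR 3 XOR 18 = 24.

24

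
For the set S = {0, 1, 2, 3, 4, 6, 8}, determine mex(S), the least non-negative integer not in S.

5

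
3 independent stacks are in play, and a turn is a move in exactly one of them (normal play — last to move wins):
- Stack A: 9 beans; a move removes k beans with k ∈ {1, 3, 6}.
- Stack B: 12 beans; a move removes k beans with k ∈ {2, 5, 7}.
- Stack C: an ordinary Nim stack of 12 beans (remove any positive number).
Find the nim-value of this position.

For stack A, compute g(0), g(1), … with moves {1, 3, 6}:
g(0) = mex{} = 0
g(1) = mex{0} = 1
g(2) = mex{1} = 0
g(3) = mex{0} = 1
g(4) = mex{1} = 0
g(5) = mex{0} = 1
g(6) = mex{0,1} = 2
g(7) = mex{0,1,2} = 3
g(8) = mex{0,1,3} = 2
g(9) = mex{1,2} = 0
So g(9) = 0.
Build the Grundy sequence for stack B with g(k) = mex{g(k−s) : s ∈ {2, 5, 7}, s ≤ k}:
k:     0  1  2  3  4  5  6  7  8  9 10 11 12
g(k):  0  0  1  1  0  2  1  3  2  2  0  3  1
So g(12) = 1.
Stack C is a plain Nim stack of size 12, so its Grundy value is 12.
The value of a disjunctive sum is the nim-sum of the parts.
Combined value = 0 ⊕ 1 ⊕ 12 = 13.

13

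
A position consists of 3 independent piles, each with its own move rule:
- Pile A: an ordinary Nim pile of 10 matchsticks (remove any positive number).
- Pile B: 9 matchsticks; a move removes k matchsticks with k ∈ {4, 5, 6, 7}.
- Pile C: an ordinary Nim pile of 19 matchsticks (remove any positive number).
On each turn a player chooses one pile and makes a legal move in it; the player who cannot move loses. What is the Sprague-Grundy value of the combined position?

27

Pile A is a plain Nim pile of size 10, so its Grundy value is 10.
Grundy values for pile B (subtraction set {4, 5, 6, 7}):
g(0) = mex{} = 0
g(1) = mex{} = 0
g(2) = mex{} = 0
g(3) = mex{} = 0
g(4) = mex{0} = 1
g(5) = mex{0} = 1
g(6) = mex{0} = 1
g(7) = mex{0} = 1
g(8) = mex{0,1} = 2
g(9) = mex{0,1} = 2
So g(9) = 2.
Pile C is a plain Nim pile of size 19, so its Grundy value is 19.
The value of a disjunctive sum is the nim-sum of the parts.
Combined value = 10 ⊕ 2 ⊕ 19 = 27.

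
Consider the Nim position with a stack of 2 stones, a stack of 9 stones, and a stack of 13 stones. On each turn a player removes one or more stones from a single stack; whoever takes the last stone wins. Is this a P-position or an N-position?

N-position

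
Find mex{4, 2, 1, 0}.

3

The values 0, 1, 2 are all present; 3 is the first non-negative integer missing from the set.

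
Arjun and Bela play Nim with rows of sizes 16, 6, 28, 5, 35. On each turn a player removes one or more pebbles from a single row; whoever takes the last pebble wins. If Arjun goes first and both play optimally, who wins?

Nim-sum: 16 XOR 6 XOR 28 XOR 5 XOR 35 = 44.
The nim-sum is 44 ≠ 0, so this is an N-position: the player to move can win; Arjun has a winning move.

Arjun wins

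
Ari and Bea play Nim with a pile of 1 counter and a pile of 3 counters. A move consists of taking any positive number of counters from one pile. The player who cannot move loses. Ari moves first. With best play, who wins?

Ari wins

Nim-sum: 1 XOR 3 = 2.
The nim-sum is 2 ≠ 0, so this is an N-position: the player to move can win; Ari has a winning move.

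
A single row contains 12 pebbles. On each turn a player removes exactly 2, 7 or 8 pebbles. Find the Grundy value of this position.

1

Build the Grundy sequence with g(k) = mex{g(k−s) : s ∈ {2, 7, 8}, s ≤ k}:
k:     0  1  2  3  4  5  6  7  8  9 10 11 12
g(k):  0  0  1  1  0  0  1  1  2  2  0  3  1
So g(12) = 1.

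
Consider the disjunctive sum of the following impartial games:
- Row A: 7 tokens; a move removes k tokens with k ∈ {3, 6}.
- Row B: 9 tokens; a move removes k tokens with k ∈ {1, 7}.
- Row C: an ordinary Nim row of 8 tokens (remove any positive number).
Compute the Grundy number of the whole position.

11

Build the Grundy sequence for row A with g(k) = mex{g(k−s) : s ∈ {3, 6}, s ≤ k}:
k:     0  1  2  3  4  5  6  7
g(k):  0  0  0  1  1  1  2  2
So g(7) = 2.
Build the Grundy sequence for row B with g(k) = mex{g(k−s) : s ∈ {1, 7}, s ≤ k}:
g(0) = mex{} = 0
g(1) = mex{0} = 1
g(2) = mex{1} = 0
g(3) = mex{0} = 1
g(4) = mex{1} = 0
g(5) = mex{0} = 1
g(6) = mex{1} = 0
g(7) = mex{0} = 1
g(8) = mex{1} = 0
g(9) = mex{0} = 1
So g(9) = 1.
Row C is a plain Nim row of size 8, so its Grundy value is 8.
By the Sprague-Grundy theorem, the Grundy value of a sum of independent games is the XOR of the component values.
Combined value = 2 XOR 1 XOR 8 = 11.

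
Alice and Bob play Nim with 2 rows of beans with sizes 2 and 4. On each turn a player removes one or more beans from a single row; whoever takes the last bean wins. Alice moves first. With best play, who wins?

Nim-sum: 2 XOR 4 = 6.
The nim-sum is 6 ≠ 0, so this is an N-position: the player to move can win; Alice has a winning move.

Alice wins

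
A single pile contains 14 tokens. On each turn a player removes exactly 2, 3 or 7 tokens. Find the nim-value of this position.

Build the Grundy sequence with g(k) = mex{g(k−s) : s ∈ {2, 3, 7}, s ≤ k}:
g(0) = mex{} = 0
g(1) = mex{} = 0
g(2) = mex{0} = 1
g(3) = mex{0} = 1
g(4) = mex{0,1} = 2
g(5) = mex{1} = 0
g(6) = mex{1,2} = 0
g(7) = mex{0,2} = 1
g(8) = mex{0} = 1
g(9) = mex{0,1} = 2
g(10) = mex{1} = 0
g(11) = mex{1,2} = 0
g(12) = mex{0,2} = 1
g(13) = mex{0} = 1
g(14) = mex{0,1} = 2
So g(14) = 2.

2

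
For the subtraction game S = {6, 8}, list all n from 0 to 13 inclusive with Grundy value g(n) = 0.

0, 1, 2, 3, 4, 5

Compute g(0), g(1), … for moves {6, 8}:
g(0) = mex{} = 0
g(1) = mex{} = 0
g(2) = mex{} = 0
g(3) = mex{} = 0
g(4) = mex{} = 0
g(5) = mex{} = 0
g(6) = mex{0} = 1
g(7) = mex{0} = 1
g(8) = mex{0} = 1
g(9) = mex{0} = 1
g(10) = mex{0} = 1
g(11) = mex{0} = 1
g(12) = mex{0,1} = 2
g(13) = mex{0,1} = 2
The P-positions (g = 0) in 0..13 are 0, 1, 2, 3, 4, 5.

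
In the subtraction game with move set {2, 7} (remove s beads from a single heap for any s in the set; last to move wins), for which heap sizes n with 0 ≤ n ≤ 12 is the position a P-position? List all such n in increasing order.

0, 1, 4, 5, 9, 10

Compute g(0), g(1), … for moves {2, 7}:
k:     0  1  2  3  4  5  6  7  8  9 10 11 12
g(k):  0  0  1  1  0  0  1  1  2  0  0  1  1
The P-positions (g = 0) in 0..12 are 0, 1, 4, 5, 9, 10.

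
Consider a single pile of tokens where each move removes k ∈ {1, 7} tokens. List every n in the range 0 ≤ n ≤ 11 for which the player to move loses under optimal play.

Build the Grundy sequence with g(k) = mex{g(k−s) : s ∈ {1, 7}, s ≤ k}:
g(0) = mex{} = 0
g(1) = mex{0} = 1
g(2) = mex{1} = 0
g(3) = mex{0} = 1
g(4) = mex{1} = 0
g(5) = mex{0} = 1
g(6) = mex{1} = 0
g(7) = mex{0} = 1
g(8) = mex{1} = 0
g(9) = mex{0} = 1
g(10) = mex{1} = 0
g(11) = mex{0} = 1
The P-positions (g = 0) in 0..11 are 0, 2, 4, 6, 8, 10.

0, 2, 4, 6, 8, 10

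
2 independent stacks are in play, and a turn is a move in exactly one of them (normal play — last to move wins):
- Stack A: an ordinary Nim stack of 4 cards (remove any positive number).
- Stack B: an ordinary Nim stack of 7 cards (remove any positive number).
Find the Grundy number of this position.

Stack A is a plain Nim stack of size 4, so its Grundy value is 4.
Stack B is a plain Nim stack of size 7, so its Grundy value is 7.
The value of a disjunctive sum is the nim-sum of the parts.
Combined value = 4 ⊕ 7 = 3.

3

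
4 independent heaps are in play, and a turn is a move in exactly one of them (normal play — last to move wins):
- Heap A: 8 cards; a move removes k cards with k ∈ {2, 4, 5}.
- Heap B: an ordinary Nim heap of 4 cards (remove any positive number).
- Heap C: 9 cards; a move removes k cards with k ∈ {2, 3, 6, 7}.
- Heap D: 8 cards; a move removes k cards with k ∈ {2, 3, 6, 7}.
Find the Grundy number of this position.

Build the Grundy sequence for heap A with g(k) = mex{g(k−s) : s ∈ {2, 4, 5}, s ≤ k}:
g(0) = mex{} = 0
g(1) = mex{} = 0
g(2) = mex{0} = 1
g(3) = mex{0} = 1
g(4) = mex{0,1} = 2
g(5) = mex{0,1} = 2
g(6) = mex{0,1,2} = 3
g(7) = mex{1,2} = 0
g(8) = mex{1,2,3} = 0
So g(8) = 0.
Heap B is a plain Nim heap of size 4, so its Grundy value is 4.
For heap C, compute g(0), g(1), … with moves {2, 3, 6, 7}:
g(0) = mex{} = 0
g(1) = mex{} = 0
g(2) = mex{0} = 1
g(3) = mex{0} = 1
g(4) = mex{0,1} = 2
g(5) = mex{1} = 0
g(6) = mex{0,1,2} = 3
g(7) = mex{0,2} = 1
g(8) = mex{0,1,3} = 2
g(9) = mex{1,3} = 0
So g(9) = 0.
Grundy values for heap D (subtraction set {2, 3, 6, 7}):
g(0) = mex{} = 0
g(1) = mex{} = 0
g(2) = mex{0} = 1
g(3) = mex{0} = 1
g(4) = mex{0,1} = 2
g(5) = mex{1} = 0
g(6) = mex{0,1,2} = 3
g(7) = mex{0,2} = 1
g(8) = mex{0,1,3} = 2
So g(8) = 2.
The value of a disjunctive sum is the nim-sum of the parts.
Combined value = 0 ⊕ 4 ⊕ 0 ⊕ 2 = 6.

6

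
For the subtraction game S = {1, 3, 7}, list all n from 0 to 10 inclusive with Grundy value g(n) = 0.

0, 2, 4, 6, 8, 10

Compute g(0), g(1), … for moves {1, 3, 7}:
g(0) = mex{} = 0
g(1) = mex{0} = 1
g(2) = mex{1} = 0
g(3) = mex{0} = 1
g(4) = mex{1} = 0
g(5) = mex{0} = 1
g(6) = mex{1} = 0
g(7) = mex{0} = 1
g(8) = mex{1} = 0
g(9) = mex{0} = 1
g(10) = mex{1} = 0
The P-positions (g = 0) in 0..10 are 0, 2, 4, 6, 8, 10.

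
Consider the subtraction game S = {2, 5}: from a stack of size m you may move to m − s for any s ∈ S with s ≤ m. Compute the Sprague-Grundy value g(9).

1

Compute g(0), g(1), … for moves {2, 5}:
g(0) = mex{} = 0
g(1) = mex{} = 0
g(2) = mex{0} = 1
g(3) = mex{0} = 1
g(4) = mex{1} = 0
g(5) = mex{0,1} = 2
g(6) = mex{0} = 1
g(7) = mex{1,2} = 0
g(8) = mex{1} = 0
g(9) = mex{0} = 1
So g(9) = 1.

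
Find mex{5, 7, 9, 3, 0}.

0 is in the set but 1 is not, so the mex is 1.

1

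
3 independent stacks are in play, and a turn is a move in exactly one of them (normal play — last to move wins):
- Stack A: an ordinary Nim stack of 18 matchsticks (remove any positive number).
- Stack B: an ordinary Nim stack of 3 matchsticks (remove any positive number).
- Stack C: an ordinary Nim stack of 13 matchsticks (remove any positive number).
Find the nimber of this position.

28

Stack A is a plain Nim stack of size 18, so its Grundy value is 18.
Stack B is a plain Nim stack of size 3, so its Grundy value is 3.
Stack C is a plain Nim stack of size 13, so its Grundy value is 13.
The value of a disjunctive sum is the nim-sum of the parts.
Combined value = 18 XOR 3 XOR 13 = 28.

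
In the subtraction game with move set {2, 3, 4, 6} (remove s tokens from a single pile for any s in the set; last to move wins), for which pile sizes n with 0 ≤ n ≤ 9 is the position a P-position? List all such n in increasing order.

0, 1, 8, 9

Compute g(0), g(1), … for moves {2, 3, 4, 6}:
g(0) = mex{} = 0
g(1) = mex{} = 0
g(2) = mex{0} = 1
g(3) = mex{0} = 1
g(4) = mex{0,1} = 2
g(5) = mex{0,1} = 2
g(6) = mex{0,1,2} = 3
g(7) = mex{0,1,2} = 3
g(8) = mex{1,2,3} = 0
g(9) = mex{1,2,3} = 0
The P-positions (g = 0) in 0..9 are 0, 1, 8, 9.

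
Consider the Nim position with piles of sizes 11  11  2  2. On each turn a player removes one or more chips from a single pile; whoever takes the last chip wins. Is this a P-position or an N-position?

P-position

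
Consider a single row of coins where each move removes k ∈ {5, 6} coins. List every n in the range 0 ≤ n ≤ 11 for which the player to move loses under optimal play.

0, 1, 2, 3, 4, 11

Compute g(0), g(1), … for moves {5, 6}:
g(0) = mex{} = 0
g(1) = mex{} = 0
g(2) = mex{} = 0
g(3) = mex{} = 0
g(4) = mex{} = 0
g(5) = mex{0} = 1
g(6) = mex{0} = 1
g(7) = mex{0} = 1
g(8) = mex{0} = 1
g(9) = mex{0} = 1
g(10) = mex{0,1} = 2
g(11) = mex{1} = 0
The P-positions (g = 0) in 0..11 are 0, 1, 2, 3, 4, 11.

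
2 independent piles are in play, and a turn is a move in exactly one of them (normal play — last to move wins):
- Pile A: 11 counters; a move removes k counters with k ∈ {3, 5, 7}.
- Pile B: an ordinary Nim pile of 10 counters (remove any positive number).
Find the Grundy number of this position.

10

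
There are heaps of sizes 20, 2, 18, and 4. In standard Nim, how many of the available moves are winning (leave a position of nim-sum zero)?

0

Compute the nim-sum pairwise:
20 ^ 2 = 22
22 ^ 18 = 4
4 ^ 4 = 0
The nim-sum is already 0, so every move leaves a nonzero nim-sum — there are no winning moves.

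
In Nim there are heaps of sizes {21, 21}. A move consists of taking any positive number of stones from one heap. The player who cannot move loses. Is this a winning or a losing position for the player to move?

Losing position

Write each in binary and XOR column by column:
  10101  (21)
  10101  (21)
  -----
  00000  (0)
The nim-sum is 0, so this is a P-position: the player to move is in a losing position under optimal play.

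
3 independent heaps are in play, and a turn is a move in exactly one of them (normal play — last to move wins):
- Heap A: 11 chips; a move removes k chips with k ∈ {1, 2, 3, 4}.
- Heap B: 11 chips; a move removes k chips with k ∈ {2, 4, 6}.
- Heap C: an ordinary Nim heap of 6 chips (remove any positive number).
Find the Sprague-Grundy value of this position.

For heap A, compute g(0), g(1), … with moves {1, 2, 3, 4}:
g(0) = mex{} = 0
g(1) = mex{0} = 1
g(2) = mex{0,1} = 2
g(3) = mex{0,1,2} = 3
g(4) = mex{0,1,2,3} = 4
g(5) = mex{1,2,3,4} = 0
g(6) = mex{0,2,3,4} = 1
g(7) = mex{0,1,3,4} = 2
g(8) = mex{0,1,2,4} = 3
g(9) = mex{0,1,2,3} = 4
g(10) = mex{1,2,3,4} = 0
g(11) = mex{0,2,3,4} = 1
So g(11) = 1.
Build the Grundy sequence for heap B with g(k) = mex{g(k−s) : s ∈ {2, 4, 6}, s ≤ k}:
k:     0  1  2  3  4  5  6  7  8  9 10 11
g(k):  0  0  1  1  2  2  3  3  0  0  1  1
So g(11) = 1.
Heap C is a plain Nim heap of size 6, so its Grundy value is 6.
By the Sprague-Grundy theorem, the Grundy value of a sum of independent games is the XOR of the component values.
Combined value = 1 XOR 1 XOR 6 = 6.

6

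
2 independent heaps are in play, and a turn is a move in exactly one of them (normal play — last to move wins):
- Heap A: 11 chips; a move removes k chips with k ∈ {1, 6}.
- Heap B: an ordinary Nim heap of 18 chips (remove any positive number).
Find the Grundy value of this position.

18

Grundy values for heap A (subtraction set {1, 6}):
g(0) = mex{} = 0
g(1) = mex{0} = 1
g(2) = mex{1} = 0
g(3) = mex{0} = 1
g(4) = mex{1} = 0
g(5) = mex{0} = 1
g(6) = mex{0,1} = 2
g(7) = mex{1,2} = 0
g(8) = mex{0} = 1
g(9) = mex{1} = 0
g(10) = mex{0} = 1
g(11) = mex{1} = 0
So g(11) = 0.
Heap B is a plain Nim heap of size 18, so its Grundy value is 18.
The value of a disjunctive sum is the nim-sum of the parts.
Combined value = 0 XOR 18 = 18.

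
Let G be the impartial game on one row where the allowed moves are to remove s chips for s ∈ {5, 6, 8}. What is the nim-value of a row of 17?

0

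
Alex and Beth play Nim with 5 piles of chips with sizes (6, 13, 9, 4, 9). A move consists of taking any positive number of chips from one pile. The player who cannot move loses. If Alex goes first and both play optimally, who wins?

Alex wins

Nim-sum: 6 XOR 13 XOR 9 XOR 4 XOR 9 = 15.
The nim-sum is 15 ≠ 0, so this is an N-position: the player to move can win; Alex has a winning move.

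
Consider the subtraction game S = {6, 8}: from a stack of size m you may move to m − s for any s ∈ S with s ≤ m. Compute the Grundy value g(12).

2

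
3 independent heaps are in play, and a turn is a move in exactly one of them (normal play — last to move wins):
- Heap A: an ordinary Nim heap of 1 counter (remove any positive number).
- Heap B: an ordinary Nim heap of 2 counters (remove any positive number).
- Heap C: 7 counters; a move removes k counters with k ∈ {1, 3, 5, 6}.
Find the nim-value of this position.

0

Heap A is a plain Nim heap of size 1, so its Grundy value is 1.
Heap B is a plain Nim heap of size 2, so its Grundy value is 2.
For heap C, compute g(0), g(1), … with moves {1, 3, 5, 6}:
g(0) = mex{} = 0
g(1) = mex{0} = 1
g(2) = mex{1} = 0
g(3) = mex{0} = 1
g(4) = mex{1} = 0
g(5) = mex{0} = 1
g(6) = mex{0,1} = 2
g(7) = mex{0,1,2} = 3
So g(7) = 3.
The value of a disjunctive sum is the nim-sum of the parts.
Combined value = 1 ⊕ 2 ⊕ 3 = 0.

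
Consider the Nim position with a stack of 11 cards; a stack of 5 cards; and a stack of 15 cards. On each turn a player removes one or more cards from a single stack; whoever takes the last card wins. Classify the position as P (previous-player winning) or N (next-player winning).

Compute the nim-sum pairwise:
11 ^ 5 = 14
14 ^ 15 = 1
The nim-sum is 1 ≠ 0, so this is an N-position: the player to move can win.

N-position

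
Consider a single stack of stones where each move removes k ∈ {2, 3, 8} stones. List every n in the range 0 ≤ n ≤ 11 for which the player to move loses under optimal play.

0, 1, 5, 6, 10, 11

Compute g(0), g(1), … for moves {2, 3, 8}:
g(0) = mex{} = 0
g(1) = mex{} = 0
g(2) = mex{0} = 1
g(3) = mex{0} = 1
g(4) = mex{0,1} = 2
g(5) = mex{1} = 0
g(6) = mex{1,2} = 0
g(7) = mex{0,2} = 1
g(8) = mex{0} = 1
g(9) = mex{0,1} = 2
g(10) = mex{1} = 0
g(11) = mex{1,2} = 0
The P-positions (g = 0) in 0..11 are 0, 1, 5, 6, 10, 11.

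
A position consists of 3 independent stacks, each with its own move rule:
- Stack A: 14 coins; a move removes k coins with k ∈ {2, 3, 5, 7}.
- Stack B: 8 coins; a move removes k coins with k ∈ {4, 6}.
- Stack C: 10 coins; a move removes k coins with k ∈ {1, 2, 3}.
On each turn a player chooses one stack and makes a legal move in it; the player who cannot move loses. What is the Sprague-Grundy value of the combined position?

2

Build the Grundy sequence for stack A with g(k) = mex{g(k−s) : s ∈ {2, 3, 5, 7}, s ≤ k}:
g(0) = mex{} = 0
g(1) = mex{} = 0
g(2) = mex{0} = 1
g(3) = mex{0} = 1
g(4) = mex{0,1} = 2
g(5) = mex{0,1} = 2
g(6) = mex{0,1,2} = 3
g(7) = mex{0,1,2} = 3
g(8) = mex{0,1,2,3} = 4
g(9) = mex{1,2,3} = 0
g(10) = mex{1,2,3,4} = 0
g(11) = mex{0,2,3,4} = 1
g(12) = mex{0,2,3} = 1
g(13) = mex{0,1,3,4} = 2
g(14) = mex{0,1,3} = 2
So g(14) = 2.
Grundy values for stack B (subtraction set {4, 6}):
g(0) = mex{} = 0
g(1) = mex{} = 0
g(2) = mex{} = 0
g(3) = mex{} = 0
g(4) = mex{0} = 1
g(5) = mex{0} = 1
g(6) = mex{0} = 1
g(7) = mex{0} = 1
g(8) = mex{0,1} = 2
So g(8) = 2.
Build the Grundy sequence for stack C with g(k) = mex{g(k−s) : s ∈ {1, 2, 3}, s ≤ k}:
k:     0  1  2  3  4  5  6  7  8  9 10
g(k):  0  1  2  3  0  1  2  3  0  1  2
So g(10) = 2.
The value of a disjunctive sum is the nim-sum of the parts.
Combined value = 2 XOR 2 XOR 2 = 2.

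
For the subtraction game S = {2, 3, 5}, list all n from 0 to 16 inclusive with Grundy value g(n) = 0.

0, 1, 7, 8, 14, 15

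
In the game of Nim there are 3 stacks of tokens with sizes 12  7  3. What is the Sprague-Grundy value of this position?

8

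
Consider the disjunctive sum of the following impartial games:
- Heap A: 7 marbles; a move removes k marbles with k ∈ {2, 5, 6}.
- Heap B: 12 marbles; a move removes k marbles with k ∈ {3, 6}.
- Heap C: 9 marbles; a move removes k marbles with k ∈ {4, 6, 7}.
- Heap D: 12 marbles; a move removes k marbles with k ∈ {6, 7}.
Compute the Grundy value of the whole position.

2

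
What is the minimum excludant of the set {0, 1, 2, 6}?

The values 0, 1, 2 are all present; 3 is the first non-negative integer missing from the set.

3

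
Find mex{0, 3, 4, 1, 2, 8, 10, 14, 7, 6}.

5

The values 0, 1, 2, 3, 4 are all present; 5 is the first non-negative integer missing from the set.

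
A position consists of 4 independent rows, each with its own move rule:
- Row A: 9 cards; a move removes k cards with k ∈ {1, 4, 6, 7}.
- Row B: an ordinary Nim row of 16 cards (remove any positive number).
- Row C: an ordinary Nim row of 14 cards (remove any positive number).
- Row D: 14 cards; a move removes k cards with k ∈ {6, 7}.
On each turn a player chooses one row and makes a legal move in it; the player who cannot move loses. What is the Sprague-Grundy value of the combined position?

28

Build the Grundy sequence for row A with g(k) = mex{g(k−s) : s ∈ {1, 4, 6, 7}, s ≤ k}:
k:     0  1  2  3  4  5  6  7  8  9
g(k):  0  1  0  1  2  0  1  2  3  2
So g(9) = 2.
Row B is a plain Nim row of size 16, so its Grundy value is 16.
Row C is a plain Nim row of size 14, so its Grundy value is 14.
Build the Grundy sequence for row D with g(k) = mex{g(k−s) : s ∈ {6, 7}, s ≤ k}:
g(0) = mex{} = 0
g(1) = mex{} = 0
g(2) = mex{} = 0
g(3) = mex{} = 0
g(4) = mex{} = 0
g(5) = mex{} = 0
g(6) = mex{0} = 1
g(7) = mex{0} = 1
g(8) = mex{0} = 1
g(9) = mex{0} = 1
g(10) = mex{0} = 1
g(11) = mex{0} = 1
g(12) = mex{0,1} = 2
g(13) = mex{1} = 0
g(14) = mex{1} = 0
So g(14) = 0.
By the Sprague-Grundy theorem, the Grundy value of a sum of independent games is the XOR of the component values.
Combined value = 2 XOR 16 XOR 14 XOR 0 = 28.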